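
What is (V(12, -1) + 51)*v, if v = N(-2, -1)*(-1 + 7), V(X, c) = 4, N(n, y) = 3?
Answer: 990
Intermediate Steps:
v = 18 (v = 3*(-1 + 7) = 3*6 = 18)
(V(12, -1) + 51)*v = (4 + 51)*18 = 55*18 = 990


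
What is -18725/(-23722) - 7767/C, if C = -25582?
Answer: 165817931/151714051 ≈ 1.0930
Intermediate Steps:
-18725/(-23722) - 7767/C = -18725/(-23722) - 7767/(-25582) = -18725*(-1/23722) - 7767*(-1/25582) = 18725/23722 + 7767/25582 = 165817931/151714051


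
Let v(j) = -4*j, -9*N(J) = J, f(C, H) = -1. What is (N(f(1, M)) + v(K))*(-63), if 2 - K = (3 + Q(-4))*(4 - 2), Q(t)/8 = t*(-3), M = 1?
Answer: -49399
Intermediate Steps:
N(J) = -J/9
Q(t) = -24*t (Q(t) = 8*(t*(-3)) = 8*(-3*t) = -24*t)
K = -196 (K = 2 - (3 - 24*(-4))*(4 - 2) = 2 - (3 + 96)*2 = 2 - 99*2 = 2 - 1*198 = 2 - 198 = -196)
(N(f(1, M)) + v(K))*(-63) = (-1/9*(-1) - 4*(-196))*(-63) = (1/9 + 784)*(-63) = (7057/9)*(-63) = -49399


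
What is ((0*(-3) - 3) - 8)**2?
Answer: 121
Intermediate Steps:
((0*(-3) - 3) - 8)**2 = ((0 - 3) - 8)**2 = (-3 - 8)**2 = (-11)**2 = 121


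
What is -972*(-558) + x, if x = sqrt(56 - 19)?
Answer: 542376 + sqrt(37) ≈ 5.4238e+5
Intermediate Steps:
x = sqrt(37) ≈ 6.0828
-972*(-558) + x = -972*(-558) + sqrt(37) = 542376 + sqrt(37)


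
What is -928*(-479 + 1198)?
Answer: -667232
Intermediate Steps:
-928*(-479 + 1198) = -928*719 = -667232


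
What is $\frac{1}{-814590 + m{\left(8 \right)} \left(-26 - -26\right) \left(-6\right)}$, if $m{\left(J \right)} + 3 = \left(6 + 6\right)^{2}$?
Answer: $- \frac{1}{814590} \approx -1.2276 \cdot 10^{-6}$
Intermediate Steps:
$m{\left(J \right)} = 141$ ($m{\left(J \right)} = -3 + \left(6 + 6\right)^{2} = -3 + 12^{2} = -3 + 144 = 141$)
$\frac{1}{-814590 + m{\left(8 \right)} \left(-26 - -26\right) \left(-6\right)} = \frac{1}{-814590 + 141 \left(-26 - -26\right) \left(-6\right)} = \frac{1}{-814590 + 141 \left(-26 + 26\right) \left(-6\right)} = \frac{1}{-814590 + 141 \cdot 0 \left(-6\right)} = \frac{1}{-814590 + 141 \cdot 0} = \frac{1}{-814590 + 0} = \frac{1}{-814590} = - \frac{1}{814590}$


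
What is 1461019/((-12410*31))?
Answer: -1461019/384710 ≈ -3.7977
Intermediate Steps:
1461019/((-12410*31)) = 1461019/(-384710) = 1461019*(-1/384710) = -1461019/384710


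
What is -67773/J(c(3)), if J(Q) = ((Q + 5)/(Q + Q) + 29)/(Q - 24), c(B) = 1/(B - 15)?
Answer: -6528799/2 ≈ -3.2644e+6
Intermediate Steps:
c(B) = 1/(-15 + B)
J(Q) = (29 + (5 + Q)/(2*Q))/(-24 + Q) (J(Q) = ((5 + Q)/((2*Q)) + 29)/(-24 + Q) = ((5 + Q)*(1/(2*Q)) + 29)/(-24 + Q) = ((5 + Q)/(2*Q) + 29)/(-24 + Q) = (29 + (5 + Q)/(2*Q))/(-24 + Q))
-67773/J(c(3)) = -67773*2*(-24 + 1/(-15 + 3))/((-15 + 3)*(5 + 59/(-15 + 3))) = -67773*(-(-24 + 1/(-12))/(6*(5 + 59/(-12)))) = -67773*(-(-24 - 1/12)/(6*(5 + 59*(-1/12)))) = -67773*289/(72*(5 - 59/12)) = -67773/((½)*(-12)*(-12/289)*(1/12)) = -67773/6/289 = -67773*289/6 = -6528799/2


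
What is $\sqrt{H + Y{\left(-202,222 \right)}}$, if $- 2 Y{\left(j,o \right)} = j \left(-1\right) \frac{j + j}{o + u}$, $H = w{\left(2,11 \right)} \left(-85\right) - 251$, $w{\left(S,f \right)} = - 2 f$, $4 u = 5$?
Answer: $\frac{\sqrt{1436821819}}{893} \approx 42.447$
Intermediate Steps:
$u = \frac{5}{4}$ ($u = \frac{1}{4} \cdot 5 = \frac{5}{4} \approx 1.25$)
$H = 1619$ ($H = \left(-2\right) 11 \left(-85\right) - 251 = \left(-22\right) \left(-85\right) - 251 = 1870 - 251 = 1619$)
$Y{\left(j,o \right)} = \frac{j^{2}}{\frac{5}{4} + o}$ ($Y{\left(j,o \right)} = - \frac{j \left(-1\right) \frac{j + j}{o + \frac{5}{4}}}{2} = - \frac{- j \frac{2 j}{\frac{5}{4} + o}}{2} = - \frac{\left(-2\right) j^{2} \frac{1}{\frac{5}{4} + o}}{2} = \frac{j^{2}}{\frac{5}{4} + o}$)
$\sqrt{H + Y{\left(-202,222 \right)}} = \sqrt{1619 + \frac{4 \left(-202\right)^{2}}{5 + 4 \cdot 222}} = \sqrt{1619 + 4 \cdot 40804 \frac{1}{5 + 888}} = \sqrt{1619 + 4 \cdot 40804 \cdot \frac{1}{893}} = \sqrt{1619 + \frac{163216}{893}} = \sqrt{\frac{1608983}{893}} = \frac{\sqrt{1436821819}}{893}$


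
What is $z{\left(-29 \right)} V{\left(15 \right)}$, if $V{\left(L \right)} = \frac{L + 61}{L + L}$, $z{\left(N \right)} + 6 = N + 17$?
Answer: $- \frac{228}{5} \approx -45.6$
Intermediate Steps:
$z{\left(N \right)} = 11 + N$ ($z{\left(N \right)} = -6 + \left(N + 17\right) = -6 + \left(17 + N\right) = 11 + N$)
$V{\left(L \right)} = \frac{61 + L}{2 L}$
$z{\left(-29 \right)} V{\left(15 \right)} = \left(11 - 29\right) \frac{61 + 15}{2 \cdot 15} = - 18 \cdot \frac{1}{2} \cdot \frac{1}{15} \cdot 76 = \left(-18\right) \frac{38}{15} = - \frac{228}{5}$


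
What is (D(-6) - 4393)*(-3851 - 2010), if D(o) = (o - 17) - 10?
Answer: 25940786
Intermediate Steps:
D(o) = -27 + o (D(o) = (-17 + o) - 10 = -27 + o)
(D(-6) - 4393)*(-3851 - 2010) = ((-27 - 6) - 4393)*(-3851 - 2010) = (-33 - 4393)*(-5861) = -4426*(-5861) = 25940786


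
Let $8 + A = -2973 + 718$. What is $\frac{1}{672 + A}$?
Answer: $- \frac{1}{1591} \approx -0.00062854$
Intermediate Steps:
$A = -2263$ ($A = -8 + \left(-2973 + 718\right) = -8 - 2255 = -2263$)
$\frac{1}{672 + A} = \frac{1}{672 - 2263} = \frac{1}{-1591} = - \frac{1}{1591}$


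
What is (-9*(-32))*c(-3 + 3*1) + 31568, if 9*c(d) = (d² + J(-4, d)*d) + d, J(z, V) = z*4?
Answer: 31568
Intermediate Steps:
J(z, V) = 4*z
c(d) = -5*d/3 + d²/9 (c(d) = ((d² + (4*(-4))*d) + d)/9 = ((d² - 16*d) + d)/9 = (d² - 15*d)/9 = -5*d/3 + d²/9)
(-9*(-32))*c(-3 + 3*1) + 31568 = (-9*(-32))*((-3 + 3*1)*(-15 + (-3 + 3*1))/9) + 31568 = 288*((-3 + 3)*(-15 + (-3 + 3))/9) + 31568 = 288*((⅑)*0*(-15 + 0)) + 31568 = 288*((⅑)*0*(-15)) + 31568 = 288*0 + 31568 = 0 + 31568 = 31568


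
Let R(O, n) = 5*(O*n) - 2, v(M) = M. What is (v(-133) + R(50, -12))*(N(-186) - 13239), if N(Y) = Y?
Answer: 42087375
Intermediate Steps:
R(O, n) = -2 + 5*O*n (R(O, n) = 5*O*n - 2 = -2 + 5*O*n)
(v(-133) + R(50, -12))*(N(-186) - 13239) = (-133 + (-2 + 5*50*(-12)))*(-186 - 13239) = (-133 + (-2 - 3000))*(-13425) = (-133 - 3002)*(-13425) = -3135*(-13425) = 42087375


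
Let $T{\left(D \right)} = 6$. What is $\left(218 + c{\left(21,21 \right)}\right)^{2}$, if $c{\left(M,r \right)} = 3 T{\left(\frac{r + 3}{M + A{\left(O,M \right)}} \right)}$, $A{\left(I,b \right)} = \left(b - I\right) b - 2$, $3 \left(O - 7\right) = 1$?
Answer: $55696$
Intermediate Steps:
$O = \frac{22}{3}$ ($O = 7 + \frac{1}{3} \cdot 1 = 7 + \frac{1}{3} = \frac{22}{3} \approx 7.3333$)
$A{\left(I,b \right)} = -2 + b \left(b - I\right)$ ($A{\left(I,b \right)} = b \left(b - I\right) - 2 = -2 + b \left(b - I\right)$)
$c{\left(M,r \right)} = 18$ ($c{\left(M,r \right)} = 3 \cdot 6 = 18$)
$\left(218 + c{\left(21,21 \right)}\right)^{2} = \left(218 + 18\right)^{2} = 236^{2} = 55696$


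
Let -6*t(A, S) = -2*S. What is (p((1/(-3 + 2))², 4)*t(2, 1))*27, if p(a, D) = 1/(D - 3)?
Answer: 9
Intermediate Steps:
p(a, D) = 1/(-3 + D)
t(A, S) = S/3 (t(A, S) = -(-1)*S/3 = S/3)
(p((1/(-3 + 2))², 4)*t(2, 1))*27 = (((⅓)*1)/(-3 + 4))*27 = ((⅓)/1)*27 = (1*(⅓))*27 = (⅓)*27 = 9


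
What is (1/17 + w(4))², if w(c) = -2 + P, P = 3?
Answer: 324/289 ≈ 1.1211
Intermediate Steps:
w(c) = 1 (w(c) = -2 + 3 = 1)
(1/17 + w(4))² = (1/17 + 1)² = (18/17)² = 324/289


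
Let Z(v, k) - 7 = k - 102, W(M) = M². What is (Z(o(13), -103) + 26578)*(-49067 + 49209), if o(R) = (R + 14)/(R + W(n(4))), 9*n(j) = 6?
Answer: 3745960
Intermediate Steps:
n(j) = ⅔ (n(j) = (⅑)*6 = ⅔)
o(R) = (14 + R)/(4/9 + R) (o(R) = (R + 14)/(R + (⅔)²) = (14 + R)/(R + 4/9) = (14 + R)/(4/9 + R))
Z(v, k) = -95 + k (Z(v, k) = 7 + (k - 102) = 7 + (-102 + k) = -95 + k)
(Z(o(13), -103) + 26578)*(-49067 + 49209) = ((-95 - 103) + 26578)*(-49067 + 49209) = (-198 + 26578)*142 = 26380*142 = 3745960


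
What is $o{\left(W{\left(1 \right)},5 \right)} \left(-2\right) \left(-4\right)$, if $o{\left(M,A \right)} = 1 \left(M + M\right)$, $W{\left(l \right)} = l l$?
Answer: $16$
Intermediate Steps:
$W{\left(l \right)} = l^{2}$
$o{\left(M,A \right)} = 2 M$ ($o{\left(M,A \right)} = 1 \cdot 2 M = 2 M$)
$o{\left(W{\left(1 \right)},5 \right)} \left(-2\right) \left(-4\right) = 2 \cdot 1^{2} \left(-2\right) \left(-4\right) = 2 \cdot 1 \left(-2\right) \left(-4\right) = 2 \left(-2\right) \left(-4\right) = \left(-4\right) \left(-4\right) = 16$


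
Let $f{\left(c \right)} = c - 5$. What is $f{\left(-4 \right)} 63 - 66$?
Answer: $-633$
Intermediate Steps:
$f{\left(c \right)} = -5 + c$ ($f{\left(c \right)} = c - 5 = -5 + c$)
$f{\left(-4 \right)} 63 - 66 = \left(-5 - 4\right) 63 - 66 = \left(-9\right) 63 - 66 = -567 - 66 = -633$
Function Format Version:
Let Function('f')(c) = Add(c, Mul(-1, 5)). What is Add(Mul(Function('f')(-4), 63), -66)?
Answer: -633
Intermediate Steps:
Function('f')(c) = Add(-5, c) (Function('f')(c) = Add(c, -5) = Add(-5, c))
Add(Mul(Function('f')(-4), 63), -66) = Add(Mul(Add(-5, -4), 63), -66) = Add(Mul(-9, 63), -66) = Add(-567, -66) = -633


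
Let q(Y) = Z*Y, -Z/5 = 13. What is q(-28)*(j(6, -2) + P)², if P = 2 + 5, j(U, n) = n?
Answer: 45500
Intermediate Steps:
Z = -65 (Z = -5*13 = -65)
P = 7
q(Y) = -65*Y
q(-28)*(j(6, -2) + P)² = (-65*(-28))*(-2 + 7)² = 1820*5² = 1820*25 = 45500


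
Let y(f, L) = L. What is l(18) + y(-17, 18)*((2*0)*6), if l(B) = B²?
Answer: 324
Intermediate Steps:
l(18) + y(-17, 18)*((2*0)*6) = 18² + 18*((2*0)*6) = 324 + 18*(0*6) = 324 + 18*0 = 324 + 0 = 324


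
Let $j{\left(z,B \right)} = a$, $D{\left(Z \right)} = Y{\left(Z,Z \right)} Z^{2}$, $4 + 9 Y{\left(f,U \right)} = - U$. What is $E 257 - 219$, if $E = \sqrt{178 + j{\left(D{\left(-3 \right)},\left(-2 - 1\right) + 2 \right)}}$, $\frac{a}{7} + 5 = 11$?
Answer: $-219 + 514 \sqrt{55} \approx 3592.9$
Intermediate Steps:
$Y{\left(f,U \right)} = - \frac{4}{9} - \frac{U}{9}$ ($Y{\left(f,U \right)} = - \frac{4}{9} + \frac{\left(-1\right) U}{9} = - \frac{4}{9} - \frac{U}{9}$)
$D{\left(Z \right)} = Z^{2} \left(- \frac{4}{9} - \frac{Z}{9}\right)$ ($D{\left(Z \right)} = \left(- \frac{4}{9} - \frac{Z}{9}\right) Z^{2} = Z^{2} \left(- \frac{4}{9} - \frac{Z}{9}\right)$)
$a = 42$ ($a = -35 + 7 \cdot 11 = -35 + 77 = 42$)
$j{\left(z,B \right)} = 42$
$E = 2 \sqrt{55}$ ($E = \sqrt{178 + 42} = \sqrt{220} = 2 \sqrt{55} \approx 14.832$)
$E 257 - 219 = 2 \sqrt{55} \cdot 257 - 219 = 514 \sqrt{55} - 219 = -219 + 514 \sqrt{55}$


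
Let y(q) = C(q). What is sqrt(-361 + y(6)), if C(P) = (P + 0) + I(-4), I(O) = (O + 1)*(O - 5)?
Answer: 2*I*sqrt(82) ≈ 18.111*I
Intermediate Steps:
I(O) = (1 + O)*(-5 + O)
C(P) = 27 + P (C(P) = (P + 0) + (-5 + (-4)**2 - 4*(-4)) = P + (-5 + 16 + 16) = P + 27 = 27 + P)
y(q) = 27 + q
sqrt(-361 + y(6)) = sqrt(-361 + (27 + 6)) = sqrt(-361 + 33) = sqrt(-328) = 2*I*sqrt(82)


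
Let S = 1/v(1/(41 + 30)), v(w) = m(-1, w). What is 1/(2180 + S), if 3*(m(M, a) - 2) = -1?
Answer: 5/10903 ≈ 0.00045859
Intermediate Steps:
m(M, a) = 5/3 (m(M, a) = 2 + (⅓)*(-1) = 2 - ⅓ = 5/3)
v(w) = 5/3
S = ⅗ (S = 1/(5/3) = ⅗ ≈ 0.60000)
1/(2180 + S) = 1/(2180 + ⅗) = 1/(10903/5) = 5/10903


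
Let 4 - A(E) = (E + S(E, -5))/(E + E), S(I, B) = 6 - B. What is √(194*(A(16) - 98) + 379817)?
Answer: √5782677/4 ≈ 601.18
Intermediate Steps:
A(E) = 4 - (11 + E)/(2*E) (A(E) = 4 - (E + (6 - 1*(-5)))/(E + E) = 4 - (E + (6 + 5))/(2*E) = 4 - (E + 11)*1/(2*E) = 4 - (11 + E)*1/(2*E) = 4 - (11 + E)/(2*E))
√(194*(A(16) - 98) + 379817) = √(194*((½)*(-11 + 7*16)/16 - 98) + 379817) = √(194*((½)*(1/16)*(-11 + 112) - 98) + 379817) = √(194*((½)*(1/16)*101 - 98) + 379817) = √(194*(101/32 - 98) + 379817) = √(194*(-3035/32) + 379817) = √(-294395/16 + 379817) = √(5782677/16) = √5782677/4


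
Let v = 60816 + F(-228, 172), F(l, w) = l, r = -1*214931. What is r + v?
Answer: -154343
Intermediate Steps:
r = -214931
v = 60588 (v = 60816 - 228 = 60588)
r + v = -214931 + 60588 = -154343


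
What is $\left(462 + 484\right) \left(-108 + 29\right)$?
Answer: $-74734$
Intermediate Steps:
$\left(462 + 484\right) \left(-108 + 29\right) = 946 \left(-79\right) = -74734$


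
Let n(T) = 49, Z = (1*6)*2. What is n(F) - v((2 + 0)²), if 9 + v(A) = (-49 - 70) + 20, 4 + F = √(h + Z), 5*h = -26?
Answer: 157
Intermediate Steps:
h = -26/5 (h = (⅕)*(-26) = -26/5 ≈ -5.2000)
Z = 12 (Z = 6*2 = 12)
F = -4 + √170/5 (F = -4 + √(-26/5 + 12) = -4 + √(34/5) = -4 + √170/5 ≈ -1.3923)
v(A) = -108 (v(A) = -9 + ((-49 - 70) + 20) = -9 + (-119 + 20) = -9 - 99 = -108)
n(F) - v((2 + 0)²) = 49 - 1*(-108) = 49 + 108 = 157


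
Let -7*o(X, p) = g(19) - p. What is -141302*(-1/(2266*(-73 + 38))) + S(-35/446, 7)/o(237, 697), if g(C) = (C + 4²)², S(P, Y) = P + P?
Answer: -107909297/60638160 ≈ -1.7796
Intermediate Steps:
S(P, Y) = 2*P
g(C) = (16 + C)² (g(C) = (C + 16)² = (16 + C)²)
o(X, p) = -175 + p/7 (o(X, p) = -((16 + 19)² - p)/7 = -(35² - p)/7 = -(1225 - p)/7 = -175 + p/7)
-141302*(-1/(2266*(-73 + 38))) + S(-35/446, 7)/o(237, 697) = -141302*(-1/(2266*(-73 + 38))) + (2*(-35/446))/(-175 + (⅐)*697) = -141302/((-35*(-2266))) + (2*(-35*1/446))/(-175 + 697/7) = -141302/79310 + (2*(-35/446))/(-528/7) = -141302*1/79310 - 35/223*(-7/528) = -10093/5665 + 245/117744 = -107909297/60638160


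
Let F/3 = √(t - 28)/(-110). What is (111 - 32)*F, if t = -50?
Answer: -237*I*√78/110 ≈ -19.028*I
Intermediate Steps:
F = -3*I*√78/110 (F = 3*(√(-50 - 28)/(-110)) = 3*(√(-78)*(-1/110)) = 3*((I*√78)*(-1/110)) = 3*(-I*√78/110) = -3*I*√78/110 ≈ -0.24087*I)
(111 - 32)*F = (111 - 32)*(-3*I*√78/110) = 79*(-3*I*√78/110) = -237*I*√78/110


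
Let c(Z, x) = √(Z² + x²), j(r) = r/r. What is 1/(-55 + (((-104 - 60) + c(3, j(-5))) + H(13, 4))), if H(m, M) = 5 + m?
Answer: -201/40391 - √10/40391 ≈ -0.0050546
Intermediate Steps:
j(r) = 1
1/(-55 + (((-104 - 60) + c(3, j(-5))) + H(13, 4))) = 1/(-55 + (((-104 - 60) + √(3² + 1²)) + (5 + 13))) = 1/(-55 + ((-164 + √(9 + 1)) + 18)) = 1/(-55 + ((-164 + √10) + 18)) = 1/(-55 + (-146 + √10)) = 1/(-201 + √10)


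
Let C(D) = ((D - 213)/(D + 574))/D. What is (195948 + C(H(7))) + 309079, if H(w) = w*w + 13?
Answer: 19914224513/39432 ≈ 5.0503e+5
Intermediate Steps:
H(w) = 13 + w² (H(w) = w² + 13 = 13 + w²)
C(D) = (-213 + D)/(D*(574 + D)) (C(D) = ((-213 + D)/(574 + D))/D = (-213 + D)/(D*(574 + D)))
(195948 + C(H(7))) + 309079 = (195948 + (-213 + (13 + 7²))/((13 + 7²)*(574 + (13 + 7²)))) + 309079 = (195948 + (-213 + (13 + 49))/((13 + 49)*(574 + (13 + 49)))) + 309079 = (195948 + (-213 + 62)/(62*(574 + 62))) + 309079 = (195948 + (1/62)*(-151)/636) + 309079 = (195948 + (1/62)*(1/636)*(-151)) + 309079 = (195948 - 151/39432) + 309079 = 7726621385/39432 + 309079 = 19914224513/39432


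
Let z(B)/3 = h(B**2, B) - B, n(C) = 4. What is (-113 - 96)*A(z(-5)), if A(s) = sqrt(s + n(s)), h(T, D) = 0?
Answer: -209*sqrt(19) ≈ -911.01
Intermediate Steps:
z(B) = -3*B (z(B) = 3*(0 - B) = 3*(-B) = -3*B)
A(s) = sqrt(4 + s) (A(s) = sqrt(s + 4) = sqrt(4 + s))
(-113 - 96)*A(z(-5)) = (-113 - 96)*sqrt(4 - 3*(-5)) = -209*sqrt(4 + 15) = -209*sqrt(19)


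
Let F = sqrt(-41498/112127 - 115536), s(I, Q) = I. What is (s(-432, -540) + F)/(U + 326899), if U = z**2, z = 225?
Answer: -108/94381 + I*sqrt(1452576868654390)/42330633548 ≈ -0.0011443 + 0.00090036*I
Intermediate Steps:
F = I*sqrt(1452576868654390)/112127 (F = sqrt(-41498*1/112127 - 115536) = sqrt(-41498/112127 - 115536) = sqrt(-12954746570/112127) = I*sqrt(1452576868654390)/112127 ≈ 339.91*I)
U = 50625 (U = 225**2 = 50625)
(s(-432, -540) + F)/(U + 326899) = (-432 + I*sqrt(1452576868654390)/112127)/(50625 + 326899) = (-432 + I*sqrt(1452576868654390)/112127)/377524 = (-432 + I*sqrt(1452576868654390)/112127)*(1/377524) = -108/94381 + I*sqrt(1452576868654390)/42330633548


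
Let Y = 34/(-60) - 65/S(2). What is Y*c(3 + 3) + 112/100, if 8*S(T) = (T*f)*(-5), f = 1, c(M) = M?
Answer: 7743/25 ≈ 309.72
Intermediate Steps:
S(T) = -5*T/8 (S(T) = ((T*1)*(-5))/8 = (T*(-5))/8 = (-5*T)/8 = -5*T/8)
Y = 1543/30 (Y = 34/(-60) - 65/((-5/8*2)) = 34*(-1/60) - 65/(-5/4) = -17/30 - 65*(-⅘) = -17/30 + 52 = 1543/30 ≈ 51.433)
Y*c(3 + 3) + 112/100 = 1543*(3 + 3)/30 + 112/100 = (1543/30)*6 + 112*(1/100) = 1543/5 + 28/25 = 7743/25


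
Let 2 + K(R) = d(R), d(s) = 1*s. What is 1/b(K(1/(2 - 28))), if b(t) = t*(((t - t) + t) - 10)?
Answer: 676/16589 ≈ 0.040750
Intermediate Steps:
d(s) = s
K(R) = -2 + R
b(t) = t*(-10 + t) (b(t) = t*((0 + t) - 10) = t*(t - 10) = t*(-10 + t))
1/b(K(1/(2 - 28))) = 1/((-2 + 1/(2 - 28))*(-10 + (-2 + 1/(2 - 28)))) = 1/((-2 + 1/(-26))*(-10 + (-2 + 1/(-26)))) = 1/((-2 - 1/26)*(-10 + (-2 - 1/26))) = 1/(-53*(-10 - 53/26)/26) = 1/(-53/26*(-313/26)) = 1/(16589/676) = 676/16589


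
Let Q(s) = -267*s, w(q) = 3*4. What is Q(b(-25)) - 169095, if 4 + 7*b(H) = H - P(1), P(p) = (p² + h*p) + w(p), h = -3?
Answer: -1173252/7 ≈ -1.6761e+5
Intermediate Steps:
w(q) = 12
P(p) = 12 + p² - 3*p (P(p) = (p² - 3*p) + 12 = 12 + p² - 3*p)
b(H) = -2 + H/7 (b(H) = -4/7 + (H - (12 + 1² - 3*1))/7 = -4/7 + (H - (12 + 1 - 3))/7 = -4/7 + (H - 1*10)/7 = -4/7 + (H - 10)/7 = -4/7 + (-10 + H)/7 = -4/7 + (-10/7 + H/7) = -2 + H/7)
Q(b(-25)) - 169095 = -267*(-2 + (⅐)*(-25)) - 169095 = -267*(-2 - 25/7) - 169095 = -267*(-39/7) - 169095 = 10413/7 - 169095 = -1173252/7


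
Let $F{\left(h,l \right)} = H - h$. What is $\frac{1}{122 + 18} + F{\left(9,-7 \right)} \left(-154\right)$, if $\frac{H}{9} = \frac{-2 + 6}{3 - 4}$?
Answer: $\frac{970201}{140} \approx 6930.0$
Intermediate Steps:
$H = -36$ ($H = 9 \frac{-2 + 6}{3 - 4} = 9 \frac{4}{-1} = 9 \cdot 4 \left(-1\right) = 9 \left(-4\right) = -36$)
$F{\left(h,l \right)} = -36 - h$
$\frac{1}{122 + 18} + F{\left(9,-7 \right)} \left(-154\right) = \frac{1}{122 + 18} + \left(-36 - 9\right) \left(-154\right) = \frac{1}{140} + \left(-36 - 9\right) \left(-154\right) = \frac{1}{140} - -6930 = \frac{1}{140} + 6930 = \frac{970201}{140}$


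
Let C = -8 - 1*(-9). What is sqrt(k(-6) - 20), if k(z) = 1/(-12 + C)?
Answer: I*sqrt(2431)/11 ≈ 4.4823*I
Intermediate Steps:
C = 1 (C = -8 + 9 = 1)
k(z) = -1/11 (k(z) = 1/(-12 + 1) = 1/(-11) = -1/11)
sqrt(k(-6) - 20) = sqrt(-1/11 - 20) = sqrt(-221/11) = I*sqrt(2431)/11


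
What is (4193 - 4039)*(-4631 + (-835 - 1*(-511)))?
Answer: -763070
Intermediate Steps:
(4193 - 4039)*(-4631 + (-835 - 1*(-511))) = 154*(-4631 + (-835 + 511)) = 154*(-4631 - 324) = 154*(-4955) = -763070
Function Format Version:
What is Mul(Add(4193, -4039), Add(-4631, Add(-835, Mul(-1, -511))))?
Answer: -763070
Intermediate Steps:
Mul(Add(4193, -4039), Add(-4631, Add(-835, Mul(-1, -511)))) = Mul(154, Add(-4631, Add(-835, 511))) = Mul(154, Add(-4631, -324)) = Mul(154, -4955) = -763070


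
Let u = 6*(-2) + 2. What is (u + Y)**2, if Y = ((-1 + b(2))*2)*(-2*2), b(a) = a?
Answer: 324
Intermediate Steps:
u = -10 (u = -12 + 2 = -10)
Y = -8 (Y = ((-1 + 2)*2)*(-2*2) = (1*2)*(-4) = 2*(-4) = -8)
(u + Y)**2 = (-10 - 8)**2 = (-18)**2 = 324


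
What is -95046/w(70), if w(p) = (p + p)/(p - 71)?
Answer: 6789/10 ≈ 678.90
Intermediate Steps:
w(p) = 2*p/(-71 + p) (w(p) = (2*p)/(-71 + p) = 2*p/(-71 + p))
-95046/w(70) = -95046/(2*70/(-71 + 70)) = -95046/(2*70/(-1)) = -95046/(2*70*(-1)) = -95046/(-140) = -95046*(-1/140) = 6789/10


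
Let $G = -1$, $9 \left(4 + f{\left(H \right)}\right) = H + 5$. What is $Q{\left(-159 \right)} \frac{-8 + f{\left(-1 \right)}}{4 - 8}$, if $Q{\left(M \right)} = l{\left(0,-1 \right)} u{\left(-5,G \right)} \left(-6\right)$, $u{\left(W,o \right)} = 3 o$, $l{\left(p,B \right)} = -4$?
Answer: $-208$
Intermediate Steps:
$f{\left(H \right)} = - \frac{31}{9} + \frac{H}{9}$ ($f{\left(H \right)} = -4 + \frac{H + 5}{9} = -4 + \frac{5 + H}{9} = -4 + \left(\frac{5}{9} + \frac{H}{9}\right) = - \frac{31}{9} + \frac{H}{9}$)
$Q{\left(M \right)} = -72$ ($Q{\left(M \right)} = - 4 \cdot 3 \left(-1\right) \left(-6\right) = \left(-4\right) \left(-3\right) \left(-6\right) = 12 \left(-6\right) = -72$)
$Q{\left(-159 \right)} \frac{-8 + f{\left(-1 \right)}}{4 - 8} = - 72 \frac{-8 + \left(- \frac{31}{9} + \frac{1}{9} \left(-1\right)\right)}{4 - 8} = - 72 \frac{-8 - \frac{32}{9}}{-4} = - 72 \left(-8 - \frac{32}{9}\right) \left(- \frac{1}{4}\right) = - 72 \left(\left(- \frac{104}{9}\right) \left(- \frac{1}{4}\right)\right) = \left(-72\right) \frac{26}{9} = -208$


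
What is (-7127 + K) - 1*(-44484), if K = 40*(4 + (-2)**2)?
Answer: 37677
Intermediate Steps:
K = 320 (K = 40*(4 + 4) = 40*8 = 320)
(-7127 + K) - 1*(-44484) = (-7127 + 320) - 1*(-44484) = -6807 + 44484 = 37677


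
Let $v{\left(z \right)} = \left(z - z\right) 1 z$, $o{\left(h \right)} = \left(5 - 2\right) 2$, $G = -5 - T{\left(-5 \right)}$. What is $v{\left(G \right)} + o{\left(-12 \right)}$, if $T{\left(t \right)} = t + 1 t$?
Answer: $6$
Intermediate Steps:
$T{\left(t \right)} = 2 t$ ($T{\left(t \right)} = t + t = 2 t$)
$G = 5$ ($G = -5 - 2 \left(-5\right) = -5 - -10 = -5 + 10 = 5$)
$o{\left(h \right)} = 6$ ($o{\left(h \right)} = 3 \cdot 2 = 6$)
$v{\left(z \right)} = 0$ ($v{\left(z \right)} = 0 \cdot 1 z = 0 z = 0$)
$v{\left(G \right)} + o{\left(-12 \right)} = 0 + 6 = 6$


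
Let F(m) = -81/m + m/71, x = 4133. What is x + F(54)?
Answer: 586781/142 ≈ 4132.3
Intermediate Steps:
F(m) = -81/m + m/71 (F(m) = -81/m + m*(1/71) = -81/m + m/71)
x + F(54) = 4133 + (-81/54 + (1/71)*54) = 4133 + (-81*1/54 + 54/71) = 4133 + (-3/2 + 54/71) = 4133 - 105/142 = 586781/142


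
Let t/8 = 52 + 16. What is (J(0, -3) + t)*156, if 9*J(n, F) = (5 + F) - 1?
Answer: 254644/3 ≈ 84881.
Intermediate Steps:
t = 544 (t = 8*(52 + 16) = 8*68 = 544)
J(n, F) = 4/9 + F/9 (J(n, F) = ((5 + F) - 1)/9 = (4 + F)/9 = 4/9 + F/9)
(J(0, -3) + t)*156 = ((4/9 + (⅑)*(-3)) + 544)*156 = ((4/9 - ⅓) + 544)*156 = (⅑ + 544)*156 = (4897/9)*156 = 254644/3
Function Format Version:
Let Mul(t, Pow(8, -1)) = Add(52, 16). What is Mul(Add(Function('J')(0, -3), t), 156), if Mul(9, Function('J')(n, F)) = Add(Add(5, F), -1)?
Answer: Rational(254644, 3) ≈ 84881.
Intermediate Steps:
t = 544 (t = Mul(8, Add(52, 16)) = Mul(8, 68) = 544)
Function('J')(n, F) = Add(Rational(4, 9), Mul(Rational(1, 9), F)) (Function('J')(n, F) = Mul(Rational(1, 9), Add(Add(5, F), -1)) = Mul(Rational(1, 9), Add(4, F)) = Add(Rational(4, 9), Mul(Rational(1, 9), F)))
Mul(Add(Function('J')(0, -3), t), 156) = Mul(Add(Add(Rational(4, 9), Mul(Rational(1, 9), -3)), 544), 156) = Mul(Add(Add(Rational(4, 9), Rational(-1, 3)), 544), 156) = Mul(Add(Rational(1, 9), 544), 156) = Mul(Rational(4897, 9), 156) = Rational(254644, 3)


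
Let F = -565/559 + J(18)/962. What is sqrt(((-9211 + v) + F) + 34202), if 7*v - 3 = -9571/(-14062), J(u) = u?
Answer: sqrt(103584044336015198981662)/2035910422 ≈ 158.08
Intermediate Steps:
v = 51757/98434 (v = 3/7 + (-9571/(-14062))/7 = 3/7 + (-9571*(-1/14062))/7 = 3/7 + (1/7)*(9571/14062) = 3/7 + 9571/98434 = 51757/98434 ≈ 0.52580)
F = -20518/20683 (F = -565/559 + 18/962 = -565*1/559 + 18*(1/962) = -565/559 + 9/481 = -20518/20683 ≈ -0.99202)
sqrt(((-9211 + v) + F) + 34202) = sqrt(((-9211 + 51757/98434) - 20518/20683) + 34202) = sqrt((-906623817/98434 - 20518/20683) + 34202) = sqrt(-18753720075823/2035910422 + 34202) = sqrt(50878488177421/2035910422) = sqrt(103584044336015198981662)/2035910422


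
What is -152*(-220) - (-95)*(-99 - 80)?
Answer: 16435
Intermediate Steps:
-152*(-220) - (-95)*(-99 - 80) = 33440 - (-95)*(-179) = 33440 - 1*17005 = 33440 - 17005 = 16435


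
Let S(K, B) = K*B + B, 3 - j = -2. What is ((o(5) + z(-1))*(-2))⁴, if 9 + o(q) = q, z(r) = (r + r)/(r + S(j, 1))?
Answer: 3748096/625 ≈ 5997.0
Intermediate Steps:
j = 5 (j = 3 - 1*(-2) = 3 + 2 = 5)
S(K, B) = B + B*K (S(K, B) = B*K + B = B + B*K)
z(r) = 2*r/(6 + r) (z(r) = (r + r)/(r + 1*(1 + 5)) = (2*r)/(r + 1*6) = (2*r)/(r + 6) = (2*r)/(6 + r) = 2*r/(6 + r))
o(q) = -9 + q
((o(5) + z(-1))*(-2))⁴ = (((-9 + 5) + 2*(-1)/(6 - 1))*(-2))⁴ = ((-4 + 2*(-1)/5)*(-2))⁴ = ((-4 + 2*(-1)*(⅕))*(-2))⁴ = ((-4 - ⅖)*(-2))⁴ = (-22/5*(-2))⁴ = (44/5)⁴ = 3748096/625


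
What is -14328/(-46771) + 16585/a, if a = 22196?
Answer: 35281333/33488036 ≈ 1.0536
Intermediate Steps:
-14328/(-46771) + 16585/a = -14328/(-46771) + 16585/22196 = -14328*(-1/46771) + 16585*(1/22196) = 14328/46771 + 535/716 = 35281333/33488036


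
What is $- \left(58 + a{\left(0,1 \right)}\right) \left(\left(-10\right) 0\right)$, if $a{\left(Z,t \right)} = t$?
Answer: $0$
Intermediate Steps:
$- \left(58 + a{\left(0,1 \right)}\right) \left(\left(-10\right) 0\right) = - \left(58 + 1\right) \left(\left(-10\right) 0\right) = - 59 \cdot 0 = \left(-1\right) 0 = 0$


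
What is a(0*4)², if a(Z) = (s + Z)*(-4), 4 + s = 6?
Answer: 64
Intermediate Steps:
s = 2 (s = -4 + 6 = 2)
a(Z) = -8 - 4*Z (a(Z) = (2 + Z)*(-4) = -8 - 4*Z)
a(0*4)² = (-8 - 0*4)² = (-8 - 4*0)² = (-8 + 0)² = (-8)² = 64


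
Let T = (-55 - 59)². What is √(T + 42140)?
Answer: 4*√3446 ≈ 234.81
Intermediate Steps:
T = 12996 (T = (-114)² = 12996)
√(T + 42140) = √(12996 + 42140) = √55136 = 4*√3446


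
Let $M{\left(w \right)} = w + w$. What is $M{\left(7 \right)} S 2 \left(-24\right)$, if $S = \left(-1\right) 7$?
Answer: $4704$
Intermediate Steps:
$S = -7$
$M{\left(w \right)} = 2 w$
$M{\left(7 \right)} S 2 \left(-24\right) = 2 \cdot 7 \left(\left(-7\right) 2\right) \left(-24\right) = 14 \left(-14\right) \left(-24\right) = \left(-196\right) \left(-24\right) = 4704$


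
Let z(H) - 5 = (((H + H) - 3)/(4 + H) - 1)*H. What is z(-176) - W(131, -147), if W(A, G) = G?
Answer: -1516/43 ≈ -35.256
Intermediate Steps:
z(H) = 5 + H*(-1 + (-3 + 2*H)/(4 + H)) (z(H) = 5 + (((H + H) - 3)/(4 + H) - 1)*H = 5 + ((2*H - 3)/(4 + H) - 1)*H = 5 + ((-3 + 2*H)/(4 + H) - 1)*H = 5 + (-1 + (-3 + 2*H)/(4 + H))*H = 5 + H*(-1 + (-3 + 2*H)/(4 + H)))
z(-176) - W(131, -147) = (20 + (-176)² - 2*(-176))/(4 - 176) - 1*(-147) = (20 + 30976 + 352)/(-172) + 147 = -1/172*31348 + 147 = -7837/43 + 147 = -1516/43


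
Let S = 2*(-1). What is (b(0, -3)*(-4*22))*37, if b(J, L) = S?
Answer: 6512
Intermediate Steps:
S = -2
b(J, L) = -2
(b(0, -3)*(-4*22))*37 = -(-8)*22*37 = -2*(-88)*37 = 176*37 = 6512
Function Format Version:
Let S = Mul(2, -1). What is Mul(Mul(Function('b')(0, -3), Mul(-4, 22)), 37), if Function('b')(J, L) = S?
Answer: 6512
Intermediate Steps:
S = -2
Function('b')(J, L) = -2
Mul(Mul(Function('b')(0, -3), Mul(-4, 22)), 37) = Mul(Mul(-2, Mul(-4, 22)), 37) = Mul(Mul(-2, -88), 37) = Mul(176, 37) = 6512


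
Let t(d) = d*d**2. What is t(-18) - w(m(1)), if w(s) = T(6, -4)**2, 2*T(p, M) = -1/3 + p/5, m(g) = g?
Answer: -5248969/900 ≈ -5832.2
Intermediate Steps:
T(p, M) = -1/6 + p/10 (T(p, M) = (-1/3 + p/5)/2 = -1/6 + p/10)
w(s) = 169/900 (w(s) = (-1/6 + (1/10)*6)**2 = (-1/6 + 3/5)**2 = (13/30)**2 = 169/900)
t(d) = d**3
t(-18) - w(m(1)) = (-18)**3 - 1*169/900 = -5832 - 169/900 = -5248969/900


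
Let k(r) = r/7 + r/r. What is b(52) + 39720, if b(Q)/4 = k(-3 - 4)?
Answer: 39720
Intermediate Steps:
k(r) = 1 + r/7 (k(r) = r*(1/7) + 1 = r/7 + 1 = 1 + r/7)
b(Q) = 0 (b(Q) = 4*(1 + (-3 - 4)/7) = 4*(1 + (1/7)*(-7)) = 4*(1 - 1) = 4*0 = 0)
b(52) + 39720 = 0 + 39720 = 39720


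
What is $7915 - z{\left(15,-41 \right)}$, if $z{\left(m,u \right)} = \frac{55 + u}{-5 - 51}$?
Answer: $\frac{31661}{4} \approx 7915.3$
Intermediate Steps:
$z{\left(m,u \right)} = - \frac{55}{56} - \frac{u}{56}$ ($z{\left(m,u \right)} = \frac{55 + u}{-56} = \left(55 + u\right) \left(- \frac{1}{56}\right) = - \frac{55}{56} - \frac{u}{56}$)
$7915 - z{\left(15,-41 \right)} = 7915 - \left(- \frac{55}{56} - - \frac{41}{56}\right) = 7915 - \left(- \frac{55}{56} + \frac{41}{56}\right) = 7915 - - \frac{1}{4} = 7915 + \frac{1}{4} = \frac{31661}{4}$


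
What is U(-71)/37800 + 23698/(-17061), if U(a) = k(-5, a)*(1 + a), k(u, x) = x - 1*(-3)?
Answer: -969731/767745 ≈ -1.2631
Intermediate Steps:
k(u, x) = 3 + x (k(u, x) = x + 3 = 3 + x)
U(a) = (1 + a)*(3 + a) (U(a) = (3 + a)*(1 + a) = (1 + a)*(3 + a))
U(-71)/37800 + 23698/(-17061) = ((1 - 71)*(3 - 71))/37800 + 23698/(-17061) = -70*(-68)*(1/37800) + 23698*(-1/17061) = 4760*(1/37800) - 23698/17061 = 17/135 - 23698/17061 = -969731/767745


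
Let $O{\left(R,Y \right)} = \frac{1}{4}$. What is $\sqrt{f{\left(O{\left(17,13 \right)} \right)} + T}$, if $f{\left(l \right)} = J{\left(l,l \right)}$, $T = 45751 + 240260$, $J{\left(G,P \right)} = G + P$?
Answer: $\frac{\sqrt{1144046}}{2} \approx 534.8$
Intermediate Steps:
$O{\left(R,Y \right)} = \frac{1}{4}$
$T = 286011$
$f{\left(l \right)} = 2 l$ ($f{\left(l \right)} = l + l = 2 l$)
$\sqrt{f{\left(O{\left(17,13 \right)} \right)} + T} = \sqrt{2 \cdot \frac{1}{4} + 286011} = \sqrt{\frac{1}{2} + 286011} = \sqrt{\frac{572023}{2}} = \frac{\sqrt{1144046}}{2}$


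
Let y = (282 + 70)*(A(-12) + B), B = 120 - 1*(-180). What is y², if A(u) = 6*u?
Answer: 6441025536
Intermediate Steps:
B = 300 (B = 120 + 180 = 300)
y = 80256 (y = (282 + 70)*(6*(-12) + 300) = 352*(-72 + 300) = 352*228 = 80256)
y² = 80256² = 6441025536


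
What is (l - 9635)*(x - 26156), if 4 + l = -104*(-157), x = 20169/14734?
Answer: -2577688658815/14734 ≈ -1.7495e+8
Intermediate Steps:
x = 20169/14734 (x = 20169*(1/14734) = 20169/14734 ≈ 1.3689)
l = 16324 (l = -4 - 104*(-157) = -4 + 16328 = 16324)
(l - 9635)*(x - 26156) = (16324 - 9635)*(20169/14734 - 26156) = 6689*(-385362335/14734) = -2577688658815/14734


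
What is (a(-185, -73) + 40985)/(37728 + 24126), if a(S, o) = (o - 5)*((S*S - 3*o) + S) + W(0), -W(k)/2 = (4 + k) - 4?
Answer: -2631217/61854 ≈ -42.539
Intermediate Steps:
W(k) = -2*k (W(k) = -2*((4 + k) - 4) = -2*k)
a(S, o) = (-5 + o)*(S + S**2 - 3*o) (a(S, o) = (o - 5)*((S*S - 3*o) + S) - 2*0 = (-5 + o)*((S**2 - 3*o) + S) + 0 = (-5 + o)*(S + S**2 - 3*o) + 0 = (-5 + o)*(S + S**2 - 3*o))
(a(-185, -73) + 40985)/(37728 + 24126) = ((-5*(-185) - 5*(-185)**2 - 3*(-73)**2 + 15*(-73) - 185*(-73) - 73*(-185)**2) + 40985)/(37728 + 24126) = ((925 - 5*34225 - 3*5329 - 1095 + 13505 - 73*34225) + 40985)/61854 = ((925 - 171125 - 15987 - 1095 + 13505 - 2498425) + 40985)*(1/61854) = (-2672202 + 40985)*(1/61854) = -2631217*1/61854 = -2631217/61854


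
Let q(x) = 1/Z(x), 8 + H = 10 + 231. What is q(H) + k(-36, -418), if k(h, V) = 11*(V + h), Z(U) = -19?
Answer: -94887/19 ≈ -4994.1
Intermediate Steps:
H = 233 (H = -8 + (10 + 231) = -8 + 241 = 233)
q(x) = -1/19 (q(x) = 1/(-19) = -1/19)
k(h, V) = 11*V + 11*h
q(H) + k(-36, -418) = -1/19 + (11*(-418) + 11*(-36)) = -1/19 + (-4598 - 396) = -1/19 - 4994 = -94887/19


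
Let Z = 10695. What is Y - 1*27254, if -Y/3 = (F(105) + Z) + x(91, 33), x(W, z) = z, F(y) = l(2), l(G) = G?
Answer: -59444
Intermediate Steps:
F(y) = 2
Y = -32190 (Y = -3*((2 + 10695) + 33) = -3*(10697 + 33) = -3*10730 = -32190)
Y - 1*27254 = -32190 - 1*27254 = -32190 - 27254 = -59444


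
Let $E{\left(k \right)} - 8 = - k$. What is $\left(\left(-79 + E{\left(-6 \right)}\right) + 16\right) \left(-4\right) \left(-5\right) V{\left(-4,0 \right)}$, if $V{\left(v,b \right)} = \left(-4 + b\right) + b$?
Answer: $3920$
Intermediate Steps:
$E{\left(k \right)} = 8 - k$
$V{\left(v,b \right)} = -4 + 2 b$
$\left(\left(-79 + E{\left(-6 \right)}\right) + 16\right) \left(-4\right) \left(-5\right) V{\left(-4,0 \right)} = \left(\left(-79 + \left(8 - -6\right)\right) + 16\right) \left(-4\right) \left(-5\right) \left(-4 + 2 \cdot 0\right) = \left(\left(-79 + \left(8 + 6\right)\right) + 16\right) 20 \left(-4 + 0\right) = \left(\left(-79 + 14\right) + 16\right) 20 \left(-4\right) = \left(-65 + 16\right) \left(-80\right) = \left(-49\right) \left(-80\right) = 3920$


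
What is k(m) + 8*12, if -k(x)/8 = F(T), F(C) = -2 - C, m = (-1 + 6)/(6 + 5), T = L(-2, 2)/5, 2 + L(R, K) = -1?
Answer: 536/5 ≈ 107.20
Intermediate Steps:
L(R, K) = -3 (L(R, K) = -2 - 1 = -3)
T = -⅗ (T = -3/5 = -3*⅕ = -⅗ ≈ -0.60000)
m = 5/11 ≈ 0.45455
k(x) = 56/5 (k(x) = -8*(-2 - 1*(-⅗)) = -8*(-2 + ⅗) = -8*(-7/5) = 56/5)
k(m) + 8*12 = 56/5 + 8*12 = 56/5 + 96 = 536/5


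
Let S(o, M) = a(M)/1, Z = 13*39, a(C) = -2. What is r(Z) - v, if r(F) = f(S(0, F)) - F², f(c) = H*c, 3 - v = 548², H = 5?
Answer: 43242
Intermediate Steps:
Z = 507
S(o, M) = -2 (S(o, M) = -2/1 = -2*1 = -2)
v = -300301 (v = 3 - 1*548² = 3 - 1*300304 = 3 - 300304 = -300301)
f(c) = 5*c
r(F) = -10 - F² (r(F) = 5*(-2) - F² = -10 - F²)
r(Z) - v = (-10 - 1*507²) - 1*(-300301) = (-10 - 1*257049) + 300301 = (-10 - 257049) + 300301 = -257059 + 300301 = 43242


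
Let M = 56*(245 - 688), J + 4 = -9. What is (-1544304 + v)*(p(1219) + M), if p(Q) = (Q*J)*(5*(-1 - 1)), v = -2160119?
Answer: -495140587026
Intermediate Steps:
J = -13 (J = -4 - 9 = -13)
M = -24808 (M = 56*(-443) = -24808)
p(Q) = 130*Q (p(Q) = (Q*(-13))*(5*(-1 - 1)) = (-13*Q)*(5*(-2)) = -13*Q*(-10) = 130*Q)
(-1544304 + v)*(p(1219) + M) = (-1544304 - 2160119)*(130*1219 - 24808) = -3704423*(158470 - 24808) = -3704423*133662 = -495140587026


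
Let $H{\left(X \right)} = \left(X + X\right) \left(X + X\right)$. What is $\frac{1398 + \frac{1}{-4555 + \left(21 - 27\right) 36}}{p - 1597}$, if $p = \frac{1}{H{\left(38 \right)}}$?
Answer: $- \frac{38525094032}{44008996941} \approx -0.87539$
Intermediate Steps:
$H{\left(X \right)} = 4 X^{2}$ ($H{\left(X \right)} = 2 X 2 X = 4 X^{2}$)
$p = \frac{1}{5776}$ ($p = \frac{1}{4 \cdot 38^{2}} = \frac{1}{4 \cdot 1444} = \frac{1}{5776} \approx 0.00017313$)
$\frac{1398 + \frac{1}{-4555 + \left(21 - 27\right) 36}}{p - 1597} = \frac{1398 + \frac{1}{-4555 + \left(21 - 27\right) 36}}{\frac{1}{5776} - 1597} = \frac{1398 + \frac{1}{-4555 - 216}}{- \frac{9224271}{5776}} = \left(1398 + \frac{1}{-4555 - 216}\right) \left(- \frac{5776}{9224271}\right) = \left(1398 + \frac{1}{-4771}\right) \left(- \frac{5776}{9224271}\right) = \left(1398 - \frac{1}{4771}\right) \left(- \frac{5776}{9224271}\right) = \frac{6669857}{4771} \left(- \frac{5776}{9224271}\right) = - \frac{38525094032}{44008996941}$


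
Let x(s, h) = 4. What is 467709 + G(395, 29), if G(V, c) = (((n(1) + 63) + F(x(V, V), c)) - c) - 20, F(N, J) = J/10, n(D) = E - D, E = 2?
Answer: 4677269/10 ≈ 4.6773e+5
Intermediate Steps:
n(D) = 2 - D
F(N, J) = J/10 (F(N, J) = J*(⅒) = J/10)
G(V, c) = 44 - 9*c/10 (G(V, c) = ((((2 - 1*1) + 63) + c/10) - c) - 20 = ((((2 - 1) + 63) + c/10) - c) - 20 = (((1 + 63) + c/10) - c) - 20 = ((64 + c/10) - c) - 20 = (64 - 9*c/10) - 20 = 44 - 9*c/10)
467709 + G(395, 29) = 467709 + (44 - 9/10*29) = 467709 + (44 - 261/10) = 467709 + 179/10 = 4677269/10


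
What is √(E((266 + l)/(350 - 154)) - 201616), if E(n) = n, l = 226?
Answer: I*√9879061/7 ≈ 449.01*I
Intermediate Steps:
√(E((266 + l)/(350 - 154)) - 201616) = √((266 + 226)/(350 - 154) - 201616) = √(492/196 - 201616) = √(492*(1/196) - 201616) = √(123/49 - 201616) = √(-9879061/49) = I*√9879061/7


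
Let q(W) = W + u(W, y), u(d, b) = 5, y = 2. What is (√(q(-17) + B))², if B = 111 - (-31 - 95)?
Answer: 225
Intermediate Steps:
B = 237 (B = 111 - 1*(-126) = 111 + 126 = 237)
q(W) = 5 + W (q(W) = W + 5 = 5 + W)
(√(q(-17) + B))² = (√((5 - 17) + 237))² = (√(-12 + 237))² = (√225)² = 15² = 225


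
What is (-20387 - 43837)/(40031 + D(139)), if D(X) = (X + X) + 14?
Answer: -21408/13441 ≈ -1.5927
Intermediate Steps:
D(X) = 14 + 2*X (D(X) = 2*X + 14 = 14 + 2*X)
(-20387 - 43837)/(40031 + D(139)) = (-20387 - 43837)/(40031 + (14 + 2*139)) = -64224/(40031 + (14 + 278)) = -64224/(40031 + 292) = -64224/40323 = -64224*1/40323 = -21408/13441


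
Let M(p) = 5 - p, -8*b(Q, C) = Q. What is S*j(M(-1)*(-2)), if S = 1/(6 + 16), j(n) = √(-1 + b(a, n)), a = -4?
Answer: I*√2/44 ≈ 0.032141*I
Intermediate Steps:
b(Q, C) = -Q/8
j(n) = I*√2/2 (j(n) = √(-1 - ⅛*(-4)) = √(-1 + ½) = √(-½) = I*√2/2)
S = 1/22 ≈ 0.045455
S*j(M(-1)*(-2)) = (I*√2/2)/22 = I*√2/44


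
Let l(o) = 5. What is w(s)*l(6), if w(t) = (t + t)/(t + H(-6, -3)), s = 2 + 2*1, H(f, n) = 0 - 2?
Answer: 20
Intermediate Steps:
H(f, n) = -2
s = 4 (s = 2 + 2 = 4)
w(t) = 2*t/(-2 + t) (w(t) = (t + t)/(t - 2) = (2*t)/(-2 + t) = 2*t/(-2 + t))
w(s)*l(6) = (2*4/(-2 + 4))*5 = (2*4/2)*5 = (2*4*(1/2))*5 = 4*5 = 20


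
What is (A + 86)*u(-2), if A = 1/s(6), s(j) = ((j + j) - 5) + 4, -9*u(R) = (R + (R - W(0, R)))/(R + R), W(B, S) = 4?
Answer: -1894/99 ≈ -19.131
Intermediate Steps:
u(R) = -(-4 + 2*R)/(18*R) (u(R) = -(R + (R - 1*4))/(9*(R + R)) = -(R + (R - 4))/(9*(2*R)) = -(R + (-4 + R))*1/(2*R)/9 = -(-4 + 2*R)*1/(2*R)/9 = -(-4 + 2*R)/(18*R))
s(j) = -1 + 2*j (s(j) = (2*j - 5) + 4 = (-5 + 2*j) + 4 = -1 + 2*j)
A = 1/11 (A = 1/(-1 + 2*6) = 1/(-1 + 12) = 1/11 ≈ 0.090909)
(A + 86)*u(-2) = (1/11 + 86)*((⅑)*(2 - 1*(-2))/(-2)) = 947*((⅑)*(-½)*(2 + 2))/11 = 947*((⅑)*(-½)*4)/11 = (947/11)*(-2/9) = -1894/99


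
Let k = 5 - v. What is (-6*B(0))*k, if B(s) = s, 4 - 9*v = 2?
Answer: 0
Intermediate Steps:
v = 2/9 (v = 4/9 - ⅑*2 = 4/9 - 2/9 = 2/9 ≈ 0.22222)
k = 43/9 (k = 5 - 1*2/9 = 5 - 2/9 = 43/9 ≈ 4.7778)
(-6*B(0))*k = -6*0*(43/9) = 0*(43/9) = 0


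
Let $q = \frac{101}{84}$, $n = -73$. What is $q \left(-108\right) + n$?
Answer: $- \frac{1420}{7} \approx -202.86$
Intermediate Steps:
$q = \frac{101}{84}$ ($q = 101 \cdot \frac{1}{84} = \frac{101}{84} \approx 1.2024$)
$q \left(-108\right) + n = \frac{101}{84} \left(-108\right) - 73 = - \frac{909}{7} - 73 = - \frac{1420}{7}$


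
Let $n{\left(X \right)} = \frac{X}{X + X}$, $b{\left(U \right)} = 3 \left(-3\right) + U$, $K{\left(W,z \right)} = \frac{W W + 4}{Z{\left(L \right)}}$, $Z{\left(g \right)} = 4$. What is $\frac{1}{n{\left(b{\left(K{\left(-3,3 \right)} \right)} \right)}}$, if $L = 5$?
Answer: $2$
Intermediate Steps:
$K{\left(W,z \right)} = 1 + \frac{W^{2}}{4}$ ($K{\left(W,z \right)} = \frac{W W + 4}{4} = \left(W^{2} + 4\right) \frac{1}{4} = \left(4 + W^{2}\right) \frac{1}{4} = 1 + \frac{W^{2}}{4}$)
$b{\left(U \right)} = -9 + U$
$n{\left(X \right)} = \frac{1}{2}$ ($n{\left(X \right)} = \frac{X}{2 X} = \frac{1}{2 X} X = \frac{1}{2}$)
$\frac{1}{n{\left(b{\left(K{\left(-3,3 \right)} \right)} \right)}} = \frac{1}{\frac{1}{2}} = 2$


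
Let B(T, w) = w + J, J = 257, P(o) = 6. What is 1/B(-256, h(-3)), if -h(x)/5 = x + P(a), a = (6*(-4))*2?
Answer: 1/242 ≈ 0.0041322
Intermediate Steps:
a = -48 (a = -24*2 = -48)
h(x) = -30 - 5*x (h(x) = -5*(x + 6) = -5*(6 + x) = -30 - 5*x)
B(T, w) = 257 + w (B(T, w) = w + 257 = 257 + w)
1/B(-256, h(-3)) = 1/(257 + (-30 - 5*(-3))) = 1/(257 + (-30 + 15)) = 1/(257 - 15) = 1/242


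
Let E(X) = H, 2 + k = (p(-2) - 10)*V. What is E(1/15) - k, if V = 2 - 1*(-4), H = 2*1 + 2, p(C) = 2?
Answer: 54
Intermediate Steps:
H = 4 (H = 2 + 2 = 4)
V = 6 (V = 2 + 4 = 6)
k = -50 (k = -2 + (2 - 10)*6 = -2 - 8*6 = -2 - 48 = -50)
E(X) = 4
E(1/15) - k = 4 - 1*(-50) = 4 + 50 = 54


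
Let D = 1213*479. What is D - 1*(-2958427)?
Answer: 3539454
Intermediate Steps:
D = 581027
D - 1*(-2958427) = 581027 - 1*(-2958427) = 581027 + 2958427 = 3539454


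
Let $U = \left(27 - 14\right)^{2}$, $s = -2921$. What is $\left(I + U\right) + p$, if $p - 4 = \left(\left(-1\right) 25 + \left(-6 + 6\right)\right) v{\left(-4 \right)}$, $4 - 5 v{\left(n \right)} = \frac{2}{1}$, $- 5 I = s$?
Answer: $\frac{3736}{5} \approx 747.2$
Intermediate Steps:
$I = \frac{2921}{5}$ ($I = \left(- \frac{1}{5}\right) \left(-2921\right) = \frac{2921}{5} \approx 584.2$)
$v{\left(n \right)} = \frac{2}{5}$ ($v{\left(n \right)} = \frac{4}{5} - \frac{2 \cdot 1^{-1}}{5} = \frac{4}{5} - \frac{2 \cdot 1}{5} = \frac{4}{5} - \frac{2}{5} = \frac{2}{5}$)
$p = -6$ ($p = 4 + \left(\left(-1\right) 25 + \left(-6 + 6\right)\right) \frac{2}{5} = 4 + \left(-25 + 0\right) \frac{2}{5} = 4 - 10 = -6$)
$U = 169$ ($U = 13^{2} = 169$)
$\left(I + U\right) + p = \left(\frac{2921}{5} + 169\right) - 6 = \frac{3766}{5} - 6 = \frac{3736}{5}$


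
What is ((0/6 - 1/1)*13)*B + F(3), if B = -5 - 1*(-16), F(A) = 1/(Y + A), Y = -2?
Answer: -142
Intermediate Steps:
F(A) = 1/(-2 + A)
B = 11 (B = -5 + 16 = 11)
((0/6 - 1/1)*13)*B + F(3) = ((0/6 - 1/1)*13)*11 + 1/(-2 + 3) = ((0*(⅙) - 1*1)*13)*11 + 1/1 = ((0 - 1)*13)*11 + 1 = -1*13*11 + 1 = -13*11 + 1 = -143 + 1 = -142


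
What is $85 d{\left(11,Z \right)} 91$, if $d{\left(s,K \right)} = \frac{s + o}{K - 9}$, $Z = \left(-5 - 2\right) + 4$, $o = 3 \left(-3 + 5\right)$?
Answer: $- \frac{131495}{12} \approx -10958.0$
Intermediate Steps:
$o = 6$ ($o = 3 \cdot 2 = 6$)
$Z = -3$ ($Z = -7 + 4 = -3$)
$d{\left(s,K \right)} = \frac{6 + s}{-9 + K}$ ($d{\left(s,K \right)} = \frac{s + 6}{K - 9} = \frac{6 + s}{-9 + K}$)
$85 d{\left(11,Z \right)} 91 = 85 \frac{6 + 11}{-9 - 3} \cdot 91 = 85 \frac{1}{-12} \cdot 17 \cdot 91 = 85 \left(\left(- \frac{1}{12}\right) 17\right) 91 = 85 \left(- \frac{17}{12}\right) 91 = \left(- \frac{1445}{12}\right) 91 = - \frac{131495}{12}$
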